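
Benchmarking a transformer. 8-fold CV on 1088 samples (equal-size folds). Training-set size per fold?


Fold size = 1088/8 = 136
Training per fold = 1088 - 136 = 952

952


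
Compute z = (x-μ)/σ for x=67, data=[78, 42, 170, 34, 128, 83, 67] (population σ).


μ = 86, σ = 44.5517
z = (67 - 86)/44.5517 = -0.4265

-0.4265


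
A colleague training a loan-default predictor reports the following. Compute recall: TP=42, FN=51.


Recall = TP/(TP+FN)
= 42/(42+51)
= 42/93 = 45.16%

45.16%


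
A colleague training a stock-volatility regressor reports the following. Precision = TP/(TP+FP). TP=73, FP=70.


Precision = TP/(TP+FP)
= 73/(73+70)
= 73/143 = 51.05%

51.05%


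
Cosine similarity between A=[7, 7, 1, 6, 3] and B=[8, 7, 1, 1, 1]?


A·B = 7·8 + 7·7 + 1·1 + 6·1 + 3·1 = 115
‖A‖ = √144 = 12, ‖B‖ = √116 = 10.7703
cos = 115/(√144·√116) = 115/√16704 = 0.8898

0.8898


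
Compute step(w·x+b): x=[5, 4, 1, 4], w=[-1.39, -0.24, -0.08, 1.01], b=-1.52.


z = (5)·(-1.39) + (4)·(-0.24) + (1)·(-0.08) + (4)·(1.01) - 1.52
  = -5.47
step(z) = 0 (z<0)

0


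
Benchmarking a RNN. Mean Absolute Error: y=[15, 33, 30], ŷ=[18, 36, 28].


Absolute errors: |15-18|=3, |33-36|=3, |30-28|=2
Sum = 8
MAE = 8/3 = 8/3

8/3


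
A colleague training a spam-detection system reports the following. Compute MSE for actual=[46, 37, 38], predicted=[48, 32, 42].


Squared errors: (46-48)²=4, (37-32)²=25, (38-42)²=16
Sum = 45
MSE = 45/3 = 15

15


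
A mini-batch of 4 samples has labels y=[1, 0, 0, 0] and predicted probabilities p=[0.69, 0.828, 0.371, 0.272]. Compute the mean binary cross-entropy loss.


L[0] = -ln(0.69) = 0.3711
L[1] = -ln(1-0.828) = -ln(0.172) = 1.7603
L[2] = -ln(1-0.371) = -ln(0.629) = 0.4636
L[3] = -ln(1-0.272) = -ln(0.728) = 0.3175
mean = (0.3711 + 1.7603 + 0.4636 + 0.3175)/4 = 0.7281

0.7281


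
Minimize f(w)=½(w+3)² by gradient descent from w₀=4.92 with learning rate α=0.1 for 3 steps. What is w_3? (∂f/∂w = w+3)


step 1: grad = 4.92+3 = 7.92; w = 4.92 - 0.1·(7.92) = 4.128
step 2: grad = 4.128+3 = 7.128; w = 4.128 - 0.1·(7.128) = 3.4152
step 3: grad = 3.4152+3 = 6.4152; w = 3.4152 - 0.1·(6.4152) = 2.77368

2.77368


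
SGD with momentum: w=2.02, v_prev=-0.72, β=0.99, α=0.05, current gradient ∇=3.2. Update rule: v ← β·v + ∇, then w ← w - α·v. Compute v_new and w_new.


v_new = 0.99·-0.72 + 3.2 = -0.7128 + 3.2 = 2.4872
w_new = 2.02 - 0.05·2.4872 = 2.02 - 0.12436 = 1.89564

v_new=2.4872, w_new=1.89564


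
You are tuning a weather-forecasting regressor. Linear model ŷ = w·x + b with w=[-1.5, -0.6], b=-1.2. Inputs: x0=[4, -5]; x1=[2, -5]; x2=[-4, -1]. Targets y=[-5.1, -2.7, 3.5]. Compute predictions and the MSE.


ŷ0 = (-1.5)·(4) + (-0.6)·(-5) - 1.2 = -4.2
ŷ1 = (-1.5)·(2) + (-0.6)·(-5) - 1.2 = -1.2
ŷ2 = (-1.5)·(-4) + (-0.6)·(-1) - 1.2 = 5.4
errors² = [0.81, 2.25, 3.61]
MSE = 6.6700/3 = 2.2233

2.2233


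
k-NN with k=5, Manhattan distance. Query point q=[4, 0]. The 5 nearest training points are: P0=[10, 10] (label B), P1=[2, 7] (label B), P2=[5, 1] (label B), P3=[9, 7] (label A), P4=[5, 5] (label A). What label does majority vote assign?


d(q,P0) = 16  (label B)
d(q,P1) = 9  (label B)
d(q,P2) = 2  (label B)
d(q,P3) = 12  (label A)
d(q,P4) = 6  (label A)
Votes: A=2, B=3
Majority → B

B


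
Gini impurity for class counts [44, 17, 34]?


Probabilities: [44/95, 17/95, 34/95] ≈ [0.4632, 0.1789, 0.3579]
Σpᵢ² = (1936 + 289 + 1156)/95² = 3381/9025
Gini = 1 - Σpᵢ² = 1 - 3381/9025 = 0.6254

0.6254


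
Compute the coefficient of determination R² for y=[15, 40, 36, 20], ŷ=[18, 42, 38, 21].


ȳ = 27.75
SS_res = Σ(y-ŷ)² = 18
SS_tot = Σ(y-ȳ)² = 440.75
R² = 1 - SS_res/SS_tot = 1 - 0.0408 = 0.9592

0.9592


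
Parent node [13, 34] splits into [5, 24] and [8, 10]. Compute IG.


Parent = [13, 34], H_parent = 0.8508
H_left = 0.6632 (n=29), H_right = 0.9911 (n=18)
H_children = (29/47)·0.6632 + (18/47)·0.9911 = 0.7888
IG = 0.8508 - 0.7888 = 0.062

0.062


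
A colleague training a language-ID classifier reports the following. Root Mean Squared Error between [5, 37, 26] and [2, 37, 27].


MSE = 10/3 = 3.3333
RMSE = √(10/3) = 1.8257

1.8257


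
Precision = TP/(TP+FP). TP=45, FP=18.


Precision = TP/(TP+FP)
= 45/(45+18)
= 45/63 = 71.43%

71.43%


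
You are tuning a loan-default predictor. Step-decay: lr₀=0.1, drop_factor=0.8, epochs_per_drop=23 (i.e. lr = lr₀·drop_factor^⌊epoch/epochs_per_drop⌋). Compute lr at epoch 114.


n_drops = ⌊114/23⌋ = 4
lr = 0.1·0.8^4 = 0.1·0.4096 = 0.04096

0.04096


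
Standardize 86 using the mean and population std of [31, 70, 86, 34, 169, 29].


μ = 69.8333, σ = 49.2525
z = (86 - 69.8333)/49.2525 = 0.3282

0.3282


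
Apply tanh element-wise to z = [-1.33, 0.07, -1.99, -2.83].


tanh(-1.33) = -0.8692
tanh(0.07) = 0.0699
tanh(-1.99) = -0.9633
tanh(-2.83) = -0.9931
result = [-0.8692, 0.0699, -0.9633, -0.9931]

[-0.8692, 0.0699, -0.9633, -0.9931]


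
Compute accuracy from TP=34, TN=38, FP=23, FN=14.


Accuracy = (TP+TN)/(TP+TN+FP+FN)
= (34+38)/(109)
= 72/109 = 66.06%

66.06%


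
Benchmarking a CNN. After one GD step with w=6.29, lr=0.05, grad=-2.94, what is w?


w_new = w - α·∇
= 6.29 - 0.05·-2.94
= 6.29 + 0.147
= 6.437

6.437


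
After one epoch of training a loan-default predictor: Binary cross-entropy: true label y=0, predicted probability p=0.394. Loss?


BCE = -[y·ln(p) + (1-y)·ln(1-p)]
= -0 - 1·ln(1-0.394)
= -ln(0.606) = 0.5009

0.5009


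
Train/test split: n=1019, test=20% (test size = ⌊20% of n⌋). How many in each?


Test = ⌊1019·20/100⌋ = 203
Train = 1019 - 203 = 816

Train: 816, Test: 203


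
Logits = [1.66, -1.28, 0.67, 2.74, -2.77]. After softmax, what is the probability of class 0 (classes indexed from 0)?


Exponentials: e^1.66=5.2593, e^-1.28=0.278, e^0.67=1.9542, e^2.74=15.487, e^-2.77=0.0627
Sum = 23.0412
Softmax = [0.2283, 0.0121, 0.0848, 0.6721, 0.0027]
p[0] = 5.2593/23.0412 = 0.2283

0.2283


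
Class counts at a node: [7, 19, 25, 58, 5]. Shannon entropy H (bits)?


Probabilities: [7/114, 19/114, 25/114, 58/114, 5/114] ≈ [0.0614, 0.1667, 0.2193, 0.5088, 0.0439]
H = -((7/114)·log₂(7/114) + (19/114)·log₂(19/114) + (25/114)·log₂(25/114) + (58/114)·log₂(58/114) + (5/114)·log₂(5/114))
  = 1.8519 bits

1.8519 bits


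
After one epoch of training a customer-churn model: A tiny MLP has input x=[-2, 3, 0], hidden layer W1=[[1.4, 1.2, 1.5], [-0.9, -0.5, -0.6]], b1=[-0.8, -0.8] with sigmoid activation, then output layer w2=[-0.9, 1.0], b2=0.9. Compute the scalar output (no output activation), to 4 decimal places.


z1[0] = (1.4)·(-2) + (1.2)·(3) + (1.5)·(0) - 0.8 = 0.0
z1[1] = (-0.9)·(-2) + (-0.5)·(3) + (-0.6)·(0) - 0.8 = -0.5
h = sigmoid(z1) = [0.5, 0.3775]
output = (-0.9)·(0.5) + (1.0)·(0.3775) + 0.9 = 0.8275

0.8275


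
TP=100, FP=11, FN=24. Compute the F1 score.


Precision = 100/111 = 0.9009
Recall = 100/124 = 0.8065
F1 = 2·P·R/(P+R) = 2·TP/(2·TP+FP+FN) = 200/(200+11+24) = 200/235 = 0.8511

0.8511


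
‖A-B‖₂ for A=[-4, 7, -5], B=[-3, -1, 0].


d = √((-4+ 3)² + (7+ 1)² + (-5-0)²)
  = √(1 + 64 + 25)
  = √90 = 9.4868

9.4868


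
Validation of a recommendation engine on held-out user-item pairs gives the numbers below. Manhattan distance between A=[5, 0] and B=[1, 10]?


d = |5-1| + |0-10|
  = 4 + 10
  = 14

14


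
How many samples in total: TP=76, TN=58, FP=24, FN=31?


Total = TP + TN + FP + FN
= 76 + 58 + 24 + 31
= 189
(Predicted positive: 100, predicted negative: 89)

189


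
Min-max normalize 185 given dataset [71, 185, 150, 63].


min=63, max=185
(185-63)/(185-63) = 122/122 = 1.0

1.0


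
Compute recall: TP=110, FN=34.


Recall = TP/(TP+FN)
= 110/(110+34)
= 110/144 = 76.39%

76.39%


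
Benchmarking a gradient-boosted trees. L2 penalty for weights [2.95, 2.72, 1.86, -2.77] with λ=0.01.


‖w‖₂² = (2.95)² + (2.72)² + (1.86)² + (-2.77)²
     = 8.7025 + 7.3984 + 3.4596 + 7.6729
     = 27.2334
λ·‖w‖₂² = 0.01·27.2334 = 0.272334

0.272334


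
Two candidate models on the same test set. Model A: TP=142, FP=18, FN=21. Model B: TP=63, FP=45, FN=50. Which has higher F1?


Model A: P=142/160=0.8875, R=142/163=0.8712, F1=2PR/(P+R)=2TP/(2TP+FP+FN)=284/323=0.8793
Model B: P=63/108=0.5833, R=63/113=0.5575, F1=2PR/(P+R)=2TP/(2TP+FP+FN)=126/221=0.5701
0.8793 > 0.5701 → Model A

Model A


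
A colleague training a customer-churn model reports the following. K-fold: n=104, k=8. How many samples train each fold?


Fold size = 104/8 = 13
Training per fold = 104 - 13 = 91

91


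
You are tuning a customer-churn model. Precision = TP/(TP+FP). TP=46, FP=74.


Precision = TP/(TP+FP)
= 46/(46+74)
= 46/120 = 38.33%

38.33%


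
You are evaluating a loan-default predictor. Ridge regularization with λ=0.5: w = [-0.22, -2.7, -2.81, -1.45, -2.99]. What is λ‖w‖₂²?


‖w‖₂² = (-0.22)² + (-2.7)² + (-2.81)² + (-1.45)² + (-2.99)²
     = 0.0484 + 7.29 + 7.8961 + 2.1025 + 8.9401
     = 26.2771
λ·‖w‖₂² = 0.5·26.2771 = 13.13855

13.13855


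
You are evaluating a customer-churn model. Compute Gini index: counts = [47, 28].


Probabilities: [47/75, 28/75] ≈ [0.6267, 0.3733]
Σpᵢ² = (2209 + 784)/75² = 2993/5625
Gini = 1 - Σpᵢ² = 1 - 2993/5625 = 0.4679

0.4679


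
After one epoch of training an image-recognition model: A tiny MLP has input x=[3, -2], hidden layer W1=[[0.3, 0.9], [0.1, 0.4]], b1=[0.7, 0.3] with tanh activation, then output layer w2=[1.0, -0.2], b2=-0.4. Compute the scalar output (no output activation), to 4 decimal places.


z1[0] = (0.3)·(3) + (0.9)·(-2) + 0.7 = -0.2
z1[1] = (0.1)·(3) + (0.4)·(-2) + 0.3 = -0.2
h = tanh(z1) = [-0.1974, -0.1974]
output = (1.0)·(-0.1974) + (-0.2)·(-0.1974) - 0.4 = -0.5579

-0.5579


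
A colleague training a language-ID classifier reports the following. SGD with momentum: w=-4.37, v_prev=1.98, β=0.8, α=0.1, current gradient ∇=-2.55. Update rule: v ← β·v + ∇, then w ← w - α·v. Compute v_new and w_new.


v_new = 0.8·1.98 - 2.55 = 1.584 - 2.55 = -0.966
w_new = -4.37 - 0.1·-0.966 = -4.37 + 0.0966 = -4.2734

v_new=-0.966, w_new=-4.2734


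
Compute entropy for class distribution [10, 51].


Probabilities: [10/61, 51/61] ≈ [0.1639, 0.8361]
H = -((10/61)·log₂(10/61) + (51/61)·log₂(51/61))
  = 0.6436 bits

0.6436 bits


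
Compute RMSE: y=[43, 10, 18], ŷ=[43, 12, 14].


MSE = 20/3 = 6.6667
RMSE = √(20/3) = 2.582

2.582


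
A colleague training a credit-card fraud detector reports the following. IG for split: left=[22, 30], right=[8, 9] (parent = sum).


Parent = [30, 39], H_parent = 0.9877
H_left = 0.9829 (n=52), H_right = 0.9975 (n=17)
H_children = (52/69)·0.9829 + (17/69)·0.9975 = 0.9865
IG = 0.9877 - 0.9865 = 0.0012

0.0012


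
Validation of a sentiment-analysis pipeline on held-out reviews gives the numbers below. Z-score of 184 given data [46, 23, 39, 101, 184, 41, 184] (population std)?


μ = 88.2857, σ = 64.586
z = (184 - 88.2857)/64.586 = 1.482

1.482


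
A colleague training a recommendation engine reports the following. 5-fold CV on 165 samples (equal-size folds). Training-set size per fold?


Fold size = 165/5 = 33
Training per fold = 165 - 33 = 132

132


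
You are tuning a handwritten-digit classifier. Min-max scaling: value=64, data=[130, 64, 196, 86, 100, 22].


min=22, max=196
(64-22)/(196-22) = 42/174 = 0.2414

0.2414


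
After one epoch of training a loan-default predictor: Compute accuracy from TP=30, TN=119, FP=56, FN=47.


Accuracy = (TP+TN)/(TP+TN+FP+FN)
= (30+119)/(252)
= 149/252 = 59.13%

59.13%


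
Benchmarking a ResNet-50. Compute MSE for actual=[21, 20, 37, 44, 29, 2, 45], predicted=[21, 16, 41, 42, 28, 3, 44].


Squared errors: (21-21)²=0, (20-16)²=16, (37-41)²=16, (44-42)²=4, (29-28)²=1, (2-3)²=1, (45-44)²=1
Sum = 39
MSE = 39/7 = 39/7

39/7


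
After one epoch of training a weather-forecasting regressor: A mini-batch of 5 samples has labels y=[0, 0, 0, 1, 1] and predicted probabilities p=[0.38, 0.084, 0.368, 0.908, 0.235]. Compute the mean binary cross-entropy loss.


L[0] = -ln(1-0.38) = -ln(0.62) = 0.478
L[1] = -ln(1-0.084) = -ln(0.916) = 0.0877
L[2] = -ln(1-0.368) = -ln(0.632) = 0.4589
L[3] = -ln(0.908) = 0.0965
L[4] = -ln(0.235) = 1.4482
mean = (0.478 + 0.0877 + 0.4589 + 0.0965 + 1.4482)/5 = 0.5139

0.5139


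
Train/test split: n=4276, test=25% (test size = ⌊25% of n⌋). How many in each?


Test = ⌊4276·25/100⌋ = 1069
Train = 4276 - 1069 = 3207

Train: 3207, Test: 1069


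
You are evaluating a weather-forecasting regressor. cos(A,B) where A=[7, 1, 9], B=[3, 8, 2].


A·B = 7·3 + 1·8 + 9·2 = 47
‖A‖ = √131 = 11.4455, ‖B‖ = √77 = 8.775
cos = 47/(√131·√77) = 47/√10087 = 0.468

0.468


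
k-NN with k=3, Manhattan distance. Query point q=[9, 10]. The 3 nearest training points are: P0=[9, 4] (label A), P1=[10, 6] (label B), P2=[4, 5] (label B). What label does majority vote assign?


d(q,P0) = 6  (label A)
d(q,P1) = 5  (label B)
d(q,P2) = 10  (label B)
Votes: A=1, B=2
Majority → B

B


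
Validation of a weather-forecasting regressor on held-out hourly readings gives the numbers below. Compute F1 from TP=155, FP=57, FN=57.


Precision = 155/212 = 0.7311
Recall = 155/212 = 0.7311
F1 = 2·P·R/(P+R) = 2·TP/(2·TP+FP+FN) = 310/(310+57+57) = 310/424 = 0.7311

0.7311


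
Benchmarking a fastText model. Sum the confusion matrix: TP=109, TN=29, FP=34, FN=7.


Total = TP + TN + FP + FN
= 109 + 29 + 34 + 7
= 179
(Predicted positive: 143, predicted negative: 36)

179


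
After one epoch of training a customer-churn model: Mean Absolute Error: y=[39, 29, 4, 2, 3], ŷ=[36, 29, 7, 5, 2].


Absolute errors: |39-36|=3, |29-29|=0, |4-7|=3, |2-5|=3, |3-2|=1
Sum = 10
MAE = 10/5 = 2

2


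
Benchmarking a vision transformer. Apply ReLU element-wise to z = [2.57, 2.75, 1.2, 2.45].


ReLU(2.57) = max(0, 2.57) = 2.57
ReLU(2.75) = max(0, 2.75) = 2.75
ReLU(1.2) = max(0, 1.2) = 1.2
ReLU(2.45) = max(0, 2.45) = 2.45
result = [2.57, 2.75, 1.2, 2.45]

[2.57, 2.75, 1.2, 2.45]


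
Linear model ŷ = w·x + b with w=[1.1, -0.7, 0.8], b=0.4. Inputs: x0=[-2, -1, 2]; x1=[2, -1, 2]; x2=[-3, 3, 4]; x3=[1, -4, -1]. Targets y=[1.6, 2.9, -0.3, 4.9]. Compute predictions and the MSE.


ŷ0 = (1.1)·(-2) + (-0.7)·(-1) + (0.8)·(2) + 0.4 = 0.5
ŷ1 = (1.1)·(2) + (-0.7)·(-1) + (0.8)·(2) + 0.4 = 4.9
ŷ2 = (1.1)·(-3) + (-0.7)·(3) + (0.8)·(4) + 0.4 = -1.8
ŷ3 = (1.1)·(1) + (-0.7)·(-4) + (0.8)·(-1) + 0.4 = 3.5
errors² = [1.21, 4.0, 2.25, 1.96]
MSE = 9.4200/4 = 2.355

2.355


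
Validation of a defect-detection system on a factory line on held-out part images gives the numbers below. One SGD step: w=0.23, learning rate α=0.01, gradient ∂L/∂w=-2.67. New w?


w_new = w - α·∇
= 0.23 - 0.01·-2.67
= 0.23 + 0.0267
= 0.2567

0.2567


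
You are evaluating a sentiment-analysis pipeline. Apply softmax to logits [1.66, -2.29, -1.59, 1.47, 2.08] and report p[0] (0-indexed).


Exponentials: e^1.66=5.2593, e^-2.29=0.1013, e^-1.59=0.2039, e^1.47=4.3492, e^2.08=8.0045
Sum = 17.9182
Softmax = [0.2935, 0.0057, 0.0114, 0.2427, 0.4467]
p[0] = 5.2593/17.9182 = 0.2935

0.2935


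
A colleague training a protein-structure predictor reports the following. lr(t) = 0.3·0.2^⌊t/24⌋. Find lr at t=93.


n_drops = ⌊93/24⌋ = 3
lr = 0.3·0.2^3 = 0.3·0.008 = 0.0024

0.0024


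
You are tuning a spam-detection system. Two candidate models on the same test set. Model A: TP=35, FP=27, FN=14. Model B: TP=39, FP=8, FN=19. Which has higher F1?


Model A: P=35/62=0.5645, R=35/49=0.7143, F1=2PR/(P+R)=2TP/(2TP+FP+FN)=70/111=0.6306
Model B: P=39/47=0.8298, R=39/58=0.6724, F1=2PR/(P+R)=2TP/(2TP+FP+FN)=78/105=0.7429
0.6306 < 0.7429 → Model B

Model B


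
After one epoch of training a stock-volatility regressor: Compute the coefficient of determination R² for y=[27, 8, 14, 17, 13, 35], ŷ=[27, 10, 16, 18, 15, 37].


ȳ = 19
SS_res = Σ(y-ŷ)² = 17
SS_tot = Σ(y-ȳ)² = 506
R² = 1 - SS_res/SS_tot = 1 - 0.0336 = 0.9664

0.9664


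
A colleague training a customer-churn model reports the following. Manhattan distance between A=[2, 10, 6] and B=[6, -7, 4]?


d = |2-6| + |10+ 7| + |6-4|
  = 4 + 17 + 2
  = 23

23


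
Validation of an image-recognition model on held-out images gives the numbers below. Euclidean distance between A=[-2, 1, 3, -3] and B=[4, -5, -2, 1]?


d = √((-2-4)² + (1+ 5)² + (3+ 2)² + (-3-1)²)
  = √(36 + 36 + 25 + 16)
  = √113 = 10.6301

10.6301


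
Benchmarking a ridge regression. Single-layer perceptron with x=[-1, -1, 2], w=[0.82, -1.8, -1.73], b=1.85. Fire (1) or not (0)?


z = (-1)·(0.82) + (-1)·(-1.8) + (2)·(-1.73) + 1.85
  = -0.63
step(z) = 0 (z<0)

0


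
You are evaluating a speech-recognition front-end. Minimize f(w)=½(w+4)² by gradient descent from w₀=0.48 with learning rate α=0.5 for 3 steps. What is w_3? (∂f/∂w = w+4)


step 1: grad = 0.48+4 = 4.48; w = 0.48 - 0.5·(4.48) = -1.76
step 2: grad = -1.76+4 = 2.24; w = -1.76 - 0.5·(2.24) = -2.88
step 3: grad = -2.88+4 = 1.12; w = -2.88 - 0.5·(1.12) = -3.44

-3.44


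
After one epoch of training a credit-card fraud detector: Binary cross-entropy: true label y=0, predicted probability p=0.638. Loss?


BCE = -[y·ln(p) + (1-y)·ln(1-p)]
= -0 - 1·ln(1-0.638)
= -ln(0.362) = 1.0161

1.0161


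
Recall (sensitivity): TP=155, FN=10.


Recall = TP/(TP+FN)
= 155/(155+10)
= 155/165 = 93.94%

93.94%


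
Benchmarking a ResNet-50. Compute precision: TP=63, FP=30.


Precision = TP/(TP+FP)
= 63/(63+30)
= 63/93 = 67.74%

67.74%


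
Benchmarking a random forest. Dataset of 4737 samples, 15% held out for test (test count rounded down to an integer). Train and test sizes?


Test = ⌊4737·15/100⌋ = 710
Train = 4737 - 710 = 4027

Train: 4027, Test: 710


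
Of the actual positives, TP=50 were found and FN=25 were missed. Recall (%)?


Recall = TP/(TP+FN)
= 50/(50+25)
= 50/75 = 66.67%

66.67%


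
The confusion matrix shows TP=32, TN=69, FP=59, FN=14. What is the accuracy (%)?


Accuracy = (TP+TN)/(TP+TN+FP+FN)
= (32+69)/(174)
= 101/174 = 58.05%

58.05%


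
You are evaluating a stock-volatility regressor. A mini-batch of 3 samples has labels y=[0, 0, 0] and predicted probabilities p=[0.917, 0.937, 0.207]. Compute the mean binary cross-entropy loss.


L[0] = -ln(1-0.917) = -ln(0.083) = 2.4889
L[1] = -ln(1-0.937) = -ln(0.063) = 2.7646
L[2] = -ln(1-0.207) = -ln(0.793) = 0.2319
mean = (2.4889 + 2.7646 + 0.2319)/3 = 1.8285

1.8285


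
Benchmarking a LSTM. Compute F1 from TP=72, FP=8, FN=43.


Precision = 72/80 = 0.9
Recall = 72/115 = 0.6261
F1 = 2·P·R/(P+R) = 2·TP/(2·TP+FP+FN) = 144/(144+8+43) = 144/195 = 0.7385

0.7385


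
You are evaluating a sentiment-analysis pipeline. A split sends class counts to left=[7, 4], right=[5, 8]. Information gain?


Parent = [12, 12], H_parent = 1
H_left = 0.9457 (n=11), H_right = 0.9612 (n=13)
H_children = (11/24)·0.9457 + (13/24)·0.9612 = 0.9541
IG = 1 - 0.9541 = 0.0459

0.0459


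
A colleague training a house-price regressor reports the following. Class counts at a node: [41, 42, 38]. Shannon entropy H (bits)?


Probabilities: [41/121, 42/121, 38/121] ≈ [0.3388, 0.3471, 0.314]
H = -((41/121)·log₂(41/121) + (42/121)·log₂(42/121) + (38/121)·log₂(38/121))
  = 1.5837 bits

1.5837 bits


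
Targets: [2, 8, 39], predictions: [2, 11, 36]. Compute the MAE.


Absolute errors: |2-2|=0, |8-11|=3, |39-36|=3
Sum = 6
MAE = 6/3 = 2

2


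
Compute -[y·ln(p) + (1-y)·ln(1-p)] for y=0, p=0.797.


BCE = -[y·ln(p) + (1-y)·ln(1-p)]
= -0 - 1·ln(1-0.797)
= -ln(0.203) = 1.5945

1.5945


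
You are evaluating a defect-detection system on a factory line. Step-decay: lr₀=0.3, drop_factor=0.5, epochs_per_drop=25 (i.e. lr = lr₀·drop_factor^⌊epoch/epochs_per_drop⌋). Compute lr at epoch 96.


n_drops = ⌊96/25⌋ = 3
lr = 0.3·0.5^3 = 0.3·0.125 = 0.0375

0.0375


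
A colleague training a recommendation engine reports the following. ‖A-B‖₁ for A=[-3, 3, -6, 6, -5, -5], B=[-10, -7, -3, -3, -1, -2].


d = |-3+ 10| + |3+ 7| + |-6+ 3| + |6+ 3| + |-5+ 1| + |-5+ 2|
  = 7 + 10 + 3 + 9 + 4 + 3
  = 36

36


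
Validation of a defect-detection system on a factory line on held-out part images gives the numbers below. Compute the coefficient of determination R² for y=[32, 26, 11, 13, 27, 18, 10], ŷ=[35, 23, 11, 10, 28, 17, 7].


ȳ = 19.5714
SS_res = Σ(y-ŷ)² = 38
SS_tot = Σ(y-ȳ)² = 461.71
R² = 1 - SS_res/SS_tot = 1 - 0.0823 = 0.9177

0.9177


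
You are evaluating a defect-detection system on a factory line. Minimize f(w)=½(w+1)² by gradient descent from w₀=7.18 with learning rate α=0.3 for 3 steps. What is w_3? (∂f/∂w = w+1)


step 1: grad = 7.18+1 = 8.18; w = 7.18 - 0.3·(8.18) = 4.726
step 2: grad = 4.726+1 = 5.726; w = 4.726 - 0.3·(5.726) = 3.0082
step 3: grad = 3.0082+1 = 4.0082; w = 3.0082 - 0.3·(4.0082) = 1.80574

1.80574


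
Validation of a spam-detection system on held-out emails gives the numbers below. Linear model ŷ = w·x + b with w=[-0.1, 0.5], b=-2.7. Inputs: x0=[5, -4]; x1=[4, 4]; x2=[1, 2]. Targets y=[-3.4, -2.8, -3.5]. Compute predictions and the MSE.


ŷ0 = (-0.1)·(5) + (0.5)·(-4) - 2.7 = -5.2
ŷ1 = (-0.1)·(4) + (0.5)·(4) - 2.7 = -1.1
ŷ2 = (-0.1)·(1) + (0.5)·(2) - 2.7 = -1.8
errors² = [3.24, 2.89, 2.89]
MSE = 9.0200/3 = 3.0067

3.0067


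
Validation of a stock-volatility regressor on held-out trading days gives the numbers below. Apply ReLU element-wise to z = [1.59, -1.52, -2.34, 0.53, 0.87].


ReLU(1.59) = max(0, 1.59) = 1.59
ReLU(-1.52) = max(0, -1.52) = 0.0
ReLU(-2.34) = max(0, -2.34) = 0.0
ReLU(0.53) = max(0, 0.53) = 0.53
ReLU(0.87) = max(0, 0.87) = 0.87
result = [1.59, 0.0, 0.0, 0.53, 0.87]

[1.59, 0.0, 0.0, 0.53, 0.87]


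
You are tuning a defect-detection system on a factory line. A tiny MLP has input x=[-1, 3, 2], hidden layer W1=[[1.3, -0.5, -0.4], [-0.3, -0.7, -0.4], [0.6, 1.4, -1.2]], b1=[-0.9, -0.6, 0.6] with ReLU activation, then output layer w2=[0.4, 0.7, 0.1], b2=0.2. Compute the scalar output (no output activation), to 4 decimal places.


z1[0] = (1.3)·(-1) + (-0.5)·(3) + (-0.4)·(2) - 0.9 = -4.5
z1[1] = (-0.3)·(-1) + (-0.7)·(3) + (-0.4)·(2) - 0.6 = -3.2
z1[2] = (0.6)·(-1) + (1.4)·(3) + (-1.2)·(2) + 0.6 = 1.8
h = ReLU(z1) = [0.0, 0.0, 1.8]
output = (0.4)·(0.0) + (0.7)·(0.0) + (0.1)·(1.8) + 0.2 = 0.38

0.38


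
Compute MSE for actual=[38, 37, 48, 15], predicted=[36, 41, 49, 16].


Squared errors: (38-36)²=4, (37-41)²=16, (48-49)²=1, (15-16)²=1
Sum = 22
MSE = 22/4 = 11/2

11/2


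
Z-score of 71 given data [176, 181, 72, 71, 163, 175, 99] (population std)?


μ = 133.8571, σ = 47.106
z = (71 - 133.8571)/47.106 = -1.3344

-1.3344


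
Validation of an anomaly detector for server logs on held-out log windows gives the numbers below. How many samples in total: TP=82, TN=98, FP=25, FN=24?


Total = TP + TN + FP + FN
= 82 + 98 + 25 + 24
= 229
(Predicted positive: 107, predicted negative: 122)

229


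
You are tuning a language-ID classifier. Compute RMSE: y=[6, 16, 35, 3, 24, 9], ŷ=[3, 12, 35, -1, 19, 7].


MSE = 70/6 = 11.6667
RMSE = √(70/6) = 3.4157

3.4157


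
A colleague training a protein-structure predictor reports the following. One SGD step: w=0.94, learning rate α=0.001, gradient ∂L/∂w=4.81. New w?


w_new = w - α·∇
= 0.94 - 0.001·4.81
= 0.94 - 0.00481
= 0.93519

0.93519


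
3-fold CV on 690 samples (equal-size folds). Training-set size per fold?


Fold size = 690/3 = 230
Training per fold = 690 - 230 = 460

460


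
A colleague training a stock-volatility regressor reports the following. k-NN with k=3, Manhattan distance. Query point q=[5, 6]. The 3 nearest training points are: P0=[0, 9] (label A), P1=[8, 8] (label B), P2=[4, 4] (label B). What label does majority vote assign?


d(q,P0) = 8  (label A)
d(q,P1) = 5  (label B)
d(q,P2) = 3  (label B)
Votes: A=1, B=2
Majority → B

B


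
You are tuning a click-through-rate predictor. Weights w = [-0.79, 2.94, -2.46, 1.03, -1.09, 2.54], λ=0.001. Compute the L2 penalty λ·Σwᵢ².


‖w‖₂² = (-0.79)² + (2.94)² + (-2.46)² + (1.03)² + (-1.09)² + (2.54)²
     = 0.6241 + 8.6436 + 6.0516 + 1.0609 + 1.1881 + 6.4516
     = 24.0199
λ·‖w‖₂² = 0.001·24.0199 = 0.02402

0.02402


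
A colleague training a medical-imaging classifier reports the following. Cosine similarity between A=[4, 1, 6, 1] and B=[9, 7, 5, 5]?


A·B = 4·9 + 1·7 + 6·5 + 1·5 = 78
‖A‖ = √54 = 7.3485, ‖B‖ = √180 = 13.4164
cos = 78/(√54·√180) = 78/√9720 = 0.7912

0.7912


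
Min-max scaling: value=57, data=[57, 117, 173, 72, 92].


min=57, max=173
(57-57)/(173-57) = 0/116 = 0.0

0.0


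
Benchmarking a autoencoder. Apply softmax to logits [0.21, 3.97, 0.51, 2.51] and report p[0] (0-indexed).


Exponentials: e^0.21=1.2337, e^3.97=52.9845, e^0.51=1.6653, e^2.51=12.3049
Sum = 68.1884
Softmax = [0.0181, 0.777, 0.0244, 0.1805]
p[0] = 1.2337/68.1884 = 0.0181

0.0181


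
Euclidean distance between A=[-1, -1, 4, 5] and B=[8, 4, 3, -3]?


d = √((-1-8)² + (-1-4)² + (4-3)² + (5+ 3)²)
  = √(81 + 25 + 1 + 64)
  = √171 = 13.0767

13.0767


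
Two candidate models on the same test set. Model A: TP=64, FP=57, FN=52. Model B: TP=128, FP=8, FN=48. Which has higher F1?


Model A: P=64/121=0.5289, R=64/116=0.5517, F1=2PR/(P+R)=2TP/(2TP+FP+FN)=128/237=0.5401
Model B: P=128/136=0.9412, R=128/176=0.7273, F1=2PR/(P+R)=2TP/(2TP+FP+FN)=256/312=0.8205
0.5401 < 0.8205 → Model B

Model B


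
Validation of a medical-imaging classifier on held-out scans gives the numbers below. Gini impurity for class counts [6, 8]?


Probabilities: [6/14, 8/14] ≈ [0.4286, 0.5714]
Σpᵢ² = (36 + 64)/14² = 100/196
Gini = 1 - Σpᵢ² = 1 - 100/196 = 0.4898

0.4898


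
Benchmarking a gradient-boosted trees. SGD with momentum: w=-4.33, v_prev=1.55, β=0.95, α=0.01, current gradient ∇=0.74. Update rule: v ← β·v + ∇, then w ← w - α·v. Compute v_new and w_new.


v_new = 0.95·1.55 + 0.74 = 1.4725 + 0.74 = 2.2125
w_new = -4.33 - 0.01·2.2125 = -4.33 - 0.022125 = -4.352125

v_new=2.2125, w_new=-4.352125


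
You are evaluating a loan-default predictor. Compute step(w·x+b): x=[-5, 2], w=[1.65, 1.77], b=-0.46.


z = (-5)·(1.65) + (2)·(1.77) - 0.46
  = -5.17
step(z) = 0 (z<0)

0


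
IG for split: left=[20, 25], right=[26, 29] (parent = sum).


Parent = [46, 54], H_parent = 0.9954
H_left = 0.9911 (n=45), H_right = 0.9979 (n=55)
H_children = (45/100)·0.9911 + (55/100)·0.9979 = 0.9948
IG = 0.9954 - 0.9948 = 0.0006

0.0006


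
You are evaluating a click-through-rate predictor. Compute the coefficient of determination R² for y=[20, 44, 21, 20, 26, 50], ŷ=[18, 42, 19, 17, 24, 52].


ȳ = 30.1667
SS_res = Σ(y-ŷ)² = 29
SS_tot = Σ(y-ȳ)² = 892.83
R² = 1 - SS_res/SS_tot = 1 - 0.0325 = 0.9675

0.9675


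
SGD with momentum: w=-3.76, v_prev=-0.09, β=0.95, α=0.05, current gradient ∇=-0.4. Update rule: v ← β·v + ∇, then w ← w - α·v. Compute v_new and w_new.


v_new = 0.95·-0.09 - 0.4 = -0.0855 - 0.4 = -0.4855
w_new = -3.76 - 0.05·-0.4855 = -3.76 + 0.024275 = -3.735725

v_new=-0.4855, w_new=-3.735725


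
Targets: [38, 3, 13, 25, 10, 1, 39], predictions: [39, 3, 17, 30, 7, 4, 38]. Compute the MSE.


Squared errors: (38-39)²=1, (3-3)²=0, (13-17)²=16, (25-30)²=25, (10-7)²=9, (1-4)²=9, (39-38)²=1
Sum = 61
MSE = 61/7 = 61/7

61/7


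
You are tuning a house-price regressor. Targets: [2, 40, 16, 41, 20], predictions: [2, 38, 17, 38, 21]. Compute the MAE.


Absolute errors: |2-2|=0, |40-38|=2, |16-17|=1, |41-38|=3, |20-21|=1
Sum = 7
MAE = 7/5 = 7/5

7/5


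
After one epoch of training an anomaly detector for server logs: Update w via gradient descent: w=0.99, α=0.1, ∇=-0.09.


w_new = w - α·∇
= 0.99 - 0.1·-0.09
= 0.99 + 0.009
= 0.999

0.999


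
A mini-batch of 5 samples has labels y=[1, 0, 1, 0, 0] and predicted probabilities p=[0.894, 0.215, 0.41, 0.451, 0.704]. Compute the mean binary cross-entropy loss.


L[0] = -ln(0.894) = 0.112
L[1] = -ln(1-0.215) = -ln(0.785) = 0.2421
L[2] = -ln(0.41) = 0.8916
L[3] = -ln(1-0.451) = -ln(0.549) = 0.5997
L[4] = -ln(1-0.704) = -ln(0.296) = 1.2174
mean = (0.112 + 0.2421 + 0.8916 + 0.5997 + 1.2174)/5 = 0.6126

0.6126


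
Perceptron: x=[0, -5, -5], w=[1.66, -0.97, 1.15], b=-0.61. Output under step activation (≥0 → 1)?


z = (0)·(1.66) + (-5)·(-0.97) + (-5)·(1.15) - 0.61
  = -1.51
step(z) = 0 (z<0)

0


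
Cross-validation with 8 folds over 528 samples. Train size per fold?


Fold size = 528/8 = 66
Training per fold = 528 - 66 = 462

462


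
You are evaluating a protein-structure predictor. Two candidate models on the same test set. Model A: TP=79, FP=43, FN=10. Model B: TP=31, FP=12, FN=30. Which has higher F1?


Model A: P=79/122=0.6475, R=79/89=0.8876, F1=2PR/(P+R)=2TP/(2TP+FP+FN)=158/211=0.7488
Model B: P=31/43=0.7209, R=31/61=0.5082, F1=2PR/(P+R)=2TP/(2TP+FP+FN)=62/104=0.5962
0.7488 > 0.5962 → Model A

Model A


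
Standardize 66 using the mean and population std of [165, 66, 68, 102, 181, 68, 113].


μ = 109, σ = 44.0714
z = (66 - 109)/44.0714 = -0.9757

-0.9757


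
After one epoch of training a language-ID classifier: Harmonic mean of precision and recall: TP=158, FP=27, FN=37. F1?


Precision = 158/185 = 0.8541
Recall = 158/195 = 0.8103
F1 = 2·P·R/(P+R) = 2·TP/(2·TP+FP+FN) = 316/(316+27+37) = 316/380 = 0.8316

0.8316


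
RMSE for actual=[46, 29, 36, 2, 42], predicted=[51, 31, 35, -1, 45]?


MSE = 48/5 = 9.6
RMSE = √(48/5) = 3.0984

3.0984


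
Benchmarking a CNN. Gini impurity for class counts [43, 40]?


Probabilities: [43/83, 40/83] ≈ [0.5181, 0.4819]
Σpᵢ² = (1849 + 1600)/83² = 3449/6889
Gini = 1 - Σpᵢ² = 1 - 3449/6889 = 0.4993

0.4993


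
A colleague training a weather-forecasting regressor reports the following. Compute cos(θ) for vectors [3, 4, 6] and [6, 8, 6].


A·B = 3·6 + 4·8 + 6·6 = 86
‖A‖ = √61 = 7.8102, ‖B‖ = √136 = 11.6619
cos = 86/(√61·√136) = 86/√8296 = 0.9442

0.9442


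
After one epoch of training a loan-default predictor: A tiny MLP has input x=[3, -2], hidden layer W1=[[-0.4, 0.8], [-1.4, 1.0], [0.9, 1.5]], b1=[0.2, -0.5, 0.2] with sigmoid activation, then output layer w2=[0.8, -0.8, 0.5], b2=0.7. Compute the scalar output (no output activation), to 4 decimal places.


z1[0] = (-0.4)·(3) + (0.8)·(-2) + 0.2 = -2.6
z1[1] = (-1.4)·(3) + (1.0)·(-2) - 0.5 = -6.7
z1[2] = (0.9)·(3) + (1.5)·(-2) + 0.2 = -0.1
h = sigmoid(z1) = [0.0691, 0.0012, 0.475]
output = (0.8)·(0.0691) + (-0.8)·(0.0012) + (0.5)·(0.475) + 0.7 = 0.9918

0.9918


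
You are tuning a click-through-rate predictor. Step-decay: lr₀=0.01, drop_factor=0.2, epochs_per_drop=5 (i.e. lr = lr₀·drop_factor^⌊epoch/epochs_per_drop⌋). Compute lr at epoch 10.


n_drops = ⌊10/5⌋ = 2
lr = 0.01·0.2^2 = 0.01·0.04 = 0.0004

0.0004


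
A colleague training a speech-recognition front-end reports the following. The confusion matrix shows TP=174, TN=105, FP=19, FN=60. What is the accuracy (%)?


Accuracy = (TP+TN)/(TP+TN+FP+FN)
= (174+105)/(358)
= 279/358 = 77.93%

77.93%


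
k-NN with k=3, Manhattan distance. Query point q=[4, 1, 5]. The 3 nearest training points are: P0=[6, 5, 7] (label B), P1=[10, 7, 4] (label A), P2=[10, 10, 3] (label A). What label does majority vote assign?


d(q,P0) = 8  (label B)
d(q,P1) = 13  (label A)
d(q,P2) = 17  (label A)
Votes: A=2, B=1
Majority → A

A


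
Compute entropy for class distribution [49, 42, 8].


Probabilities: [49/99, 42/99, 8/99] ≈ [0.4949, 0.4242, 0.0808]
H = -((49/99)·log₂(49/99) + (42/99)·log₂(42/99) + (8/99)·log₂(8/99))
  = 1.3203 bits

1.3203 bits


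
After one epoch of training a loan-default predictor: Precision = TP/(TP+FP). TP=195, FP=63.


Precision = TP/(TP+FP)
= 195/(195+63)
= 195/258 = 75.58%

75.58%


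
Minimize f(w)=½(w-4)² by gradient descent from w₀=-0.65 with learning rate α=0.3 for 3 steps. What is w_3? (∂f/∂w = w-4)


step 1: grad = -0.65-4 = -4.65; w = -0.65 - 0.3·(-4.65) = 0.745
step 2: grad = 0.745-4 = -3.255; w = 0.745 - 0.3·(-3.255) = 1.7215
step 3: grad = 1.7215-4 = -2.2785; w = 1.7215 - 0.3·(-2.2785) = 2.40505

2.40505


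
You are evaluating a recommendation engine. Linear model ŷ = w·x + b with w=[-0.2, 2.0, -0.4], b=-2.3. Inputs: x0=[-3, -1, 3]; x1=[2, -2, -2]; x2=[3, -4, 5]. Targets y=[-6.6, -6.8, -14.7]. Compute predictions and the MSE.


ŷ0 = (-0.2)·(-3) + (2.0)·(-1) + (-0.4)·(3) - 2.3 = -4.9
ŷ1 = (-0.2)·(2) + (2.0)·(-2) + (-0.4)·(-2) - 2.3 = -5.9
ŷ2 = (-0.2)·(3) + (2.0)·(-4) + (-0.4)·(5) - 2.3 = -12.9
errors² = [2.89, 0.81, 3.24]
MSE = 6.9400/3 = 2.3133

2.3133


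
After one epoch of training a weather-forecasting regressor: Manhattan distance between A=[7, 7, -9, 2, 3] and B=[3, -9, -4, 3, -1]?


d = |7-3| + |7+ 9| + |-9+ 4| + |2-3| + |3+ 1|
  = 4 + 16 + 5 + 1 + 4
  = 30

30


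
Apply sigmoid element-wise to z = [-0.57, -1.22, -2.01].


σ(-0.57) = 1/(1+e^0.57) = 0.3612
σ(-1.22) = 1/(1+e^1.22) = 0.2279
σ(-2.01) = 1/(1+e^2.01) = 0.1182
result = [0.3612, 0.2279, 0.1182]

[0.3612, 0.2279, 0.1182]


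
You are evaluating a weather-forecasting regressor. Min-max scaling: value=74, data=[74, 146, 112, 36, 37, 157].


min=36, max=157
(74-36)/(157-36) = 38/121 = 0.314

0.314


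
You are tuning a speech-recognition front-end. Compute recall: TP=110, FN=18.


Recall = TP/(TP+FN)
= 110/(110+18)
= 110/128 = 85.94%

85.94%


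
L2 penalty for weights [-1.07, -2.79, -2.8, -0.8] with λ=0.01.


‖w‖₂² = (-1.07)² + (-2.79)² + (-2.8)² + (-0.8)²
     = 1.1449 + 7.7841 + 7.84 + 0.64
     = 17.409
λ·‖w‖₂² = 0.01·17.409 = 0.17409

0.17409


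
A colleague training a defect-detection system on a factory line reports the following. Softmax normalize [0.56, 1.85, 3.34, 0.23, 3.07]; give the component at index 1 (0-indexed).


Exponentials: e^0.56=1.7507, e^1.85=6.3598, e^3.34=28.2191, e^0.23=1.2586, e^3.07=21.5419
Sum = 59.1301
Softmax = [0.0296, 0.1076, 0.4772, 0.0213, 0.3643]
p[1] = 6.3598/59.1301 = 0.1076

0.1076


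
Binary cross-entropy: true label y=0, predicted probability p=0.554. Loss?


BCE = -[y·ln(p) + (1-y)·ln(1-p)]
= -0 - 1·ln(1-0.554)
= -ln(0.446) = 0.8074

0.8074


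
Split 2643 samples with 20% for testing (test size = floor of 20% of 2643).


Test = ⌊2643·20/100⌋ = 528
Train = 2643 - 528 = 2115

Train: 2115, Test: 528


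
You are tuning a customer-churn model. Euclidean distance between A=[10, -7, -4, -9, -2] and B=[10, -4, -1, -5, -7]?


d = √((10-10)² + (-7+ 4)² + (-4+ 1)² + (-9+ 5)² + (-2+ 7)²)
  = √(0 + 9 + 9 + 16 + 25)
  = √59 = 7.6811

7.6811


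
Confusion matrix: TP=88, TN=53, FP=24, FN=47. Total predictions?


Total = TP + TN + FP + FN
= 88 + 53 + 24 + 47
= 212
(Predicted positive: 112, predicted negative: 100)

212


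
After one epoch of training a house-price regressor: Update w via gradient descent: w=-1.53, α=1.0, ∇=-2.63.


w_new = w - α·∇
= -1.53 - 1.0·-2.63
= -1.53 + 2.63
= 1.1

1.1


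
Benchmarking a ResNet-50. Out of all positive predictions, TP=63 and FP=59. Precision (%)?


Precision = TP/(TP+FP)
= 63/(63+59)
= 63/122 = 51.64%

51.64%


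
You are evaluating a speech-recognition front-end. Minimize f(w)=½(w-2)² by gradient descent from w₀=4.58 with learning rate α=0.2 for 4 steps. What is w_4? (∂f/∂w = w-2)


step 1: grad = 4.58-2 = 2.58; w = 4.58 - 0.2·(2.58) = 4.064
step 2: grad = 4.064-2 = 2.064; w = 4.064 - 0.2·(2.064) = 3.6512
step 3: grad = 3.6512-2 = 1.6512; w = 3.6512 - 0.2·(1.6512) = 3.32096
step 4: grad = 3.32096-2 = 1.32096; w = 3.32096 - 0.2·(1.32096) = 3.056768

3.056768


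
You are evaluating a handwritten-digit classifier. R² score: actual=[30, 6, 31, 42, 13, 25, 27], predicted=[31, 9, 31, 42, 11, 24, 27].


ȳ = 24.8571
SS_res = Σ(y-ŷ)² = 15
SS_tot = Σ(y-ȳ)² = 858.86
R² = 1 - SS_res/SS_tot = 1 - 0.0175 = 0.9825

0.9825


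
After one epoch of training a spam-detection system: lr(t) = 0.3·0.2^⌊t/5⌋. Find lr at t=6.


n_drops = ⌊6/5⌋ = 1
lr = 0.3·0.2^1 = 0.3·0.2 = 0.06

0.06


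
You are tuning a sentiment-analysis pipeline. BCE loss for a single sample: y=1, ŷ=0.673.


BCE = -[y·ln(p) + (1-y)·ln(1-p)]
= -1·ln(0.673) - 0
= -ln(0.673) = 0.396

0.396


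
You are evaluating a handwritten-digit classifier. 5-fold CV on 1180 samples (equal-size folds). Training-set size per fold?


Fold size = 1180/5 = 236
Training per fold = 1180 - 236 = 944

944


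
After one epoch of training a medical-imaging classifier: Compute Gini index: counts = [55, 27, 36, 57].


Probabilities: [55/175, 27/175, 36/175, 57/175] ≈ [0.3143, 0.1543, 0.2057, 0.3257]
Σpᵢ² = (3025 + 729 + 1296 + 3249)/175² = 8299/30625
Gini = 1 - Σpᵢ² = 1 - 8299/30625 = 0.729

0.729


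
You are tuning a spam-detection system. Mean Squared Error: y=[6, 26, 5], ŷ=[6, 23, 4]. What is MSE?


Squared errors: (6-6)²=0, (26-23)²=9, (5-4)²=1
Sum = 10
MSE = 10/3 = 10/3

10/3


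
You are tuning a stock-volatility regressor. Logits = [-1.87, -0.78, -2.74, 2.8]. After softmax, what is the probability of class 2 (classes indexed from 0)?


Exponentials: e^-1.87=0.1541, e^-0.78=0.4584, e^-2.74=0.0646, e^2.8=16.4446
Sum = 17.1217
Softmax = [0.009, 0.0268, 0.0038, 0.9605]
p[2] = 0.0646/17.1217 = 0.0038

0.0038


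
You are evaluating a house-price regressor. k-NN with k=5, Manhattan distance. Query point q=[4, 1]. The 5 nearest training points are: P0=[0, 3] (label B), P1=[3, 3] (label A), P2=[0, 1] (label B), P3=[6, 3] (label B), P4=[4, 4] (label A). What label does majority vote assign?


d(q,P0) = 6  (label B)
d(q,P1) = 3  (label A)
d(q,P2) = 4  (label B)
d(q,P3) = 4  (label B)
d(q,P4) = 3  (label A)
Votes: A=2, B=3
Majority → B

B


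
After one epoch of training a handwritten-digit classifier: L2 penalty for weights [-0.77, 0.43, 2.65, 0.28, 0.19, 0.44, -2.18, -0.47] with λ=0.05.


‖w‖₂² = (-0.77)² + (0.43)² + (2.65)² + (0.28)² + (0.19)² + (0.44)² + (-2.18)² + (-0.47)²
     = 0.5929 + 0.1849 + 7.0225 + 0.0784 + 0.0361 + 0.1936 + 4.7524 + 0.2209
     = 13.0817
λ·‖w‖₂² = 0.05·13.0817 = 0.654085

0.654085


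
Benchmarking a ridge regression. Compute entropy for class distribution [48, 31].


Probabilities: [48/79, 31/79] ≈ [0.6076, 0.3924]
H = -((48/79)·log₂(48/79) + (31/79)·log₂(31/79))
  = 0.9663 bits

0.9663 bits


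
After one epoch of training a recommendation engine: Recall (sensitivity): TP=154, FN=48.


Recall = TP/(TP+FN)
= 154/(154+48)
= 154/202 = 76.24%

76.24%


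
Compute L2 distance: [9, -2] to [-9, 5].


d = √((9+ 9)² + (-2-5)²)
  = √(324 + 49)
  = √373 = 19.3132

19.3132


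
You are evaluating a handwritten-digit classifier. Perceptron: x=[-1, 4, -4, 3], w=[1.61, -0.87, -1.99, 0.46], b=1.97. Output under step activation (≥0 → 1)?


z = (-1)·(1.61) + (4)·(-0.87) + (-4)·(-1.99) + (3)·(0.46) + 1.97
  = 6.22
step(z) = 1 (z≥0)

1


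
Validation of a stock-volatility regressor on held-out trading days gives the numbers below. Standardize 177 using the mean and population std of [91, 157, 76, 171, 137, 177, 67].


μ = 125.1429, σ = 42.9432
z = (177 - 125.1429)/42.9432 = 1.2076

1.2076


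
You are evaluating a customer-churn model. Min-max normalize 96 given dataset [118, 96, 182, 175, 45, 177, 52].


min=45, max=182
(96-45)/(182-45) = 51/137 = 0.3723

0.3723
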